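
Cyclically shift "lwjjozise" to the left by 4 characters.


Input: 'lwjjozise', shift = 4
Operation: split at index 4 and swap parts
Front part s[0:4] = 'lwjj'
Back part s[4:] = 'ozise'
Rotated = back + front = 'ozise' + 'lwjj'
Result: oziselwjj


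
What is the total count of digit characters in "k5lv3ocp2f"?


Input string: 'k5lv3ocp2f'
Operation: count digit characters (0-9)
Scan: 'k', '5'(digit), 'l', 'v', '3'(digit), 'o', 'c', 'p', '2'(digit), 'f'
Digits found: 3
Result: 3


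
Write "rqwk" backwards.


Input string: 'rqwk'
Operation: reverse character order
Original order: 'r' -> 'q' -> 'w' -> 'k'
Reversed order: 'k' -> 'w' -> 'q' -> 'r'
Result: kwqr


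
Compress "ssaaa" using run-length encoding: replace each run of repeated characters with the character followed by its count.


Input: 'ssaaa'
Operation: identify consecutive runs
Runs: 'ss' -> s2, 'aaa' -> a3
Encoded: s2a3


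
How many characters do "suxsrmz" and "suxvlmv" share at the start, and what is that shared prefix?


String 1: 'suxsrmz'
String 2: 'suxvlmv'
Compare position by position:
pos 0: 's' vs 's' match
pos 1: 'u' vs 'u' match
pos 2: 'x' vs 'x' match
pos 3: 's' vs 'v' differ -> stop
Longest common prefix: "sux" (length 3)


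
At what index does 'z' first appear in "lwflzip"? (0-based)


Input string: 'lwflzip'
Target: 'z'
Scanning left to right: s[0]='l', s[1]='w', s[2]='f', s[3]='l', s[4]='z'
First match at index: 4


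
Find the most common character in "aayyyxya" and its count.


Input: 'aayyyxya'
Operation: tally each character
Counts: 'a':3, 'x':1, 'y':4
Maximum: 'y' appears 4 times


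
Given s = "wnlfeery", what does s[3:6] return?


Input string: 'wnlfeery'
Operation: slice [3:6]
Extract characters: s[3]='f', s[4]='e', s[5]='e'
Result: fee


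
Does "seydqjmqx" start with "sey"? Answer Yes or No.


Input string: 'seydqjmqx'
Prefix to check: 'sey'
First 3 characters of input: 'sey'
Match: True
Result: Yes


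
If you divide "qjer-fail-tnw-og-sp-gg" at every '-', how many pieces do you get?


Input string: 'qjer-fail-tnw-og-sp-gg'
Delimiter: '-'
Split result: 'qjer', 'fail', 'tnw', 'og', 'sp', 'gg'
Number of parts: 6


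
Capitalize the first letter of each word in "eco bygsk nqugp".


Input string: 'eco bygsk nqugp'
Operation: capitalize first letter of each word
Word transformations: 'eco'->'Eco', 'bygsk'->'Bygsk', 'nqugp'->'Nqugp'
Result: Eco Bygsk Nqugp


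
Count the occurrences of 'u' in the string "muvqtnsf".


Input string: 'muvqtnsf'
Target character: 'u'
Scan each position: s[1]='u'
Matches found at indices: 1
Total: 1


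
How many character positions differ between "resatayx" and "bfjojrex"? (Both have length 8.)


String 1: 'resatayx'
String 2: 'bfjojrex'
Compare each position: pos 0: 'r'!='b', pos 1: 'e'!='f', pos 2: 's'!='j', pos 3: 'a'!='o', pos 4: 't'!='j', pos 5: 'a'!='r', pos 6: 'y'!='e', pos 7: 'x'=='x'
Differing positions: 7
Hamming distance: 7


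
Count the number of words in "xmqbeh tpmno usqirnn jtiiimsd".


Input string: 'xmqbeh tpmno usqirnn jtiiimsd'
Operation: split by spaces
Words found: 'xmqbeh', 'tpmno', 'usqirnn', 'jtiiimsd'
Word count: 4


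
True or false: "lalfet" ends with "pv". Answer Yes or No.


Input string: 'lalfet'
Suffix to check: 'pv'
Last 2 characters of input: 'et'
Match: False
Result: No


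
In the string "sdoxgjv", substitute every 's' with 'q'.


Input string: 'sdoxgjv'
Operation: replace 's' with 'q'
Positions of 's': 0
After replacement: qdoxgjv


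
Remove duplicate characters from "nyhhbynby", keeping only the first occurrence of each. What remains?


Input: 'nyhhbynby'
Operation: keep first occurrence of each character
Scan: s[0]='n' new -> keep; s[1]='y' new -> keep; s[2]='h' new -> keep; s[3]='h' seen -> skip; s[4]='b' new -> keep; s[5]='y' seen -> skip; s[6]='n' seen -> skip; s[7]='b' seen -> skip; s[8]='y' seen -> skip
Result: nyhb


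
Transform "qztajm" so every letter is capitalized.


Input string: 'qztajm'
Operation: convert each letter to uppercase
Mapping: 'q'->'Q', 'z'->'Z', 't'->'T', 'a'->'A', 'j'->'J', 'm'->'M'
Result: QZTAJM


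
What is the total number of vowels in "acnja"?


Input string: 'acnja'
Operation: count vowels (a, e, i, o, u)
Scan: s[0]='a' (vowel), s[1]='c', s[2]='n', s[3]='j', s[4]='a' (vowel)
Vowels found: 2
Result: 2


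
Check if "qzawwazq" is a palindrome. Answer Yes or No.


Input string: 'qzawwazq'
Reversed: 'qzawwazq'
Compare pairs: s[0]='q' vs s[7]='q' (match), s[1]='z' vs s[6]='z' (match), s[2]='a' vs s[5]='a' (match), s[3]='w' vs s[4]='w' (match)
Palindrome: Yes


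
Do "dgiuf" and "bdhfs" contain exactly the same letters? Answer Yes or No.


String 1: 'dgiuf' -> sorted: 'dfgiu'
String 2: 'bdhfs' -> sorted: 'bdfhs'
Compare sorted forms: 'dfgiu' != 'bdfhs'
Anagram: No


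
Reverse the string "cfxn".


Input string: 'cfxn'
Operation: reverse character order
Original order: 'c' -> 'f' -> 'x' -> 'n'
Reversed order: 'n' -> 'x' -> 'f' -> 'c'
Result: nxfc


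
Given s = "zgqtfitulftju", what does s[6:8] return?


Input string: 'zgqtfitulftju'
Operation: slice [6:8]
Extract characters: s[6]='t', s[7]='u'
Result: tu


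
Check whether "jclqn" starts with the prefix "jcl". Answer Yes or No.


Input string: 'jclqn'
Prefix to check: 'jcl'
First 3 characters of input: 'jcl'
Match: True
Result: Yes


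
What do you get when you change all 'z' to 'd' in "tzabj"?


Input string: 'tzabj'
Operation: replace 'z' with 'd'
Positions of 'z': 1
After replacement: tdabj


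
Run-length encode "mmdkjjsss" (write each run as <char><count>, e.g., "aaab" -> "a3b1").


Input: 'mmdkjjsss'
Operation: identify consecutive runs
Runs: 'mm' -> m2, 'd' -> d1, 'k' -> k1, 'jj' -> j2, 'sss' -> s3
Encoded: m2d1k1j2s3


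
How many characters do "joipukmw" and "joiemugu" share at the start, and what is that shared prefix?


String 1: 'joipukmw'
String 2: 'joiemugu'
Compare position by position:
pos 0: 'j' vs 'j' match
pos 1: 'o' vs 'o' match
pos 2: 'i' vs 'i' match
pos 3: 'p' vs 'e' differ -> stop
Longest common prefix: "joi" (length 3)


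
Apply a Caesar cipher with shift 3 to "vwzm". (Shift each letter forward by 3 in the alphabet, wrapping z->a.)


Input: 'vwzm', shift = 3
Operation: for each letter, (position + 3) mod 26
Mapping: 'v'(21+3=24)->'y', 'w'(22+3=25)->'z', 'z'(25+3=28, 28 mod 26=2)->'c', 'm'(12+3=15)->'p'
Result: yzcp


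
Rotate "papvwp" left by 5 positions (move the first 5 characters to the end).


Input: 'papvwp', shift = 5
Operation: split at index 5 and swap parts
Front part s[0:5] = 'papvw'
Back part s[5:] = 'p'
Rotated = back + front = 'p' + 'papvw'
Result: ppapvw


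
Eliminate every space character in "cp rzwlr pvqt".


Input string: 'cp rzwlr pvqt'
Operation: remove all spaces
Words: 'cp', 'rzwlr', 'pvqt'
Join without spaces: cprzwlrpvqt


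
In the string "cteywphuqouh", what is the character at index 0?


Input string: 'cteywphuqouh'
Operation: get character at index 0
Index mapping: s[0]='c'
Result: 'c'


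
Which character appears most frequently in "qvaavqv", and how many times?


Input: 'qvaavqv'
Operation: tally each character
Counts: 'a':2, 'q':2, 'v':3
Maximum: 'v' appears 3 times


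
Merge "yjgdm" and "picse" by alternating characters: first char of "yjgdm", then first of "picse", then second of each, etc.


String 1: 'yjgdm'
String 2: 'picse'
Operation: alternate characters
Pairs: 'y'+'p', 'j'+'i', 'g'+'c', 'd'+'s', 'm'+'e'
Result: ypjigcdsme


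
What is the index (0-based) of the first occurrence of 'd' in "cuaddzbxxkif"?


Input string: 'cuaddzbxxkif'
Target: 'd'
Scanning left to right: s[0]='c', s[1]='u', s[2]='a', s[3]='d'
First match at index: 3


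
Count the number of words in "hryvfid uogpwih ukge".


Input string: 'hryvfid uogpwih ukge'
Operation: split by spaces
Words found: 'hryvfid', 'uogpwih', 'ukge'
Word count: 3


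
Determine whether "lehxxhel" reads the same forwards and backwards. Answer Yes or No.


Input string: 'lehxxhel'
Reversed: 'lehxxhel'
Compare pairs: s[0]='l' vs s[7]='l' (match), s[1]='e' vs s[6]='e' (match), s[2]='h' vs s[5]='h' (match), s[3]='x' vs s[4]='x' (match)
Palindrome: Yes


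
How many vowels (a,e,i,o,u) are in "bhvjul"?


Input string: 'bhvjul'
Operation: count vowels (a, e, i, o, u)
Scan: s[0]='b', s[1]='h', s[2]='v', s[3]='j', s[4]='u' (vowel), s[5]='l'
Vowels found: 1
Result: 1


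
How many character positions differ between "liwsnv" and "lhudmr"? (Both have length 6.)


String 1: 'liwsnv'
String 2: 'lhudmr'
Compare each position: pos 0: 'l'=='l', pos 1: 'i'!='h', pos 2: 'w'!='u', pos 3: 's'!='d', pos 4: 'n'!='m', pos 5: 'v'!='r'
Differing positions: 5
Hamming distance: 5


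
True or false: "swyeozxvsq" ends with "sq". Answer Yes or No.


Input string: 'swyeozxvsq'
Suffix to check: 'sq'
Last 2 characters of input: 'sq'
Match: True
Result: Yes


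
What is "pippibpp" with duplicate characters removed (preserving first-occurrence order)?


Input: 'pippibpp'
Operation: keep first occurrence of each character
Scan: s[0]='p' new -> keep; s[1]='i' new -> keep; s[2]='p' seen -> skip; s[3]='p' seen -> skip; s[4]='i' seen -> skip; s[5]='b' new -> keep; s[6]='p' seen -> skip; s[7]='p' seen -> skip
Result: pib


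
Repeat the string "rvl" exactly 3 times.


Input string: 'rvl'
Operation: repeat 3 times
Concatenation: 'rvl' + 'rvl' + 'rvl'
Result: rvlrvlrvl


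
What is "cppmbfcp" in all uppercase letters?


Input string: 'cppmbfcp'
Operation: convert each letter to uppercase
Mapping: 'c'->'C', 'p'->'P', 'p'->'P', 'm'->'M', 'b'->'B', 'f'->'F', 'c'->'C', 'p'->'P'
Result: CPPMBFCP


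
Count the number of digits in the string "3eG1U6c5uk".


Input string: '3eG1U6c5uk'
Operation: count digit characters (0-9)
Scan: '3'(digit), 'e', 'G', '1'(digit), 'U', '6'(digit), 'c', '5'(digit), 'u', 'k'
Digits found: 4
Result: 4


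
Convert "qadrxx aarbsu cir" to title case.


Input string: 'qadrxx aarbsu cir'
Operation: capitalize first letter of each word
Word transformations: 'qadrxx'->'Qadrxx', 'aarbsu'->'Aarbsu', 'cir'->'Cir'
Result: Qadrxx Aarbsu Cir


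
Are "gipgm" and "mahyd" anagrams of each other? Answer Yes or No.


String 1: 'gipgm' -> sorted: 'ggimp'
String 2: 'mahyd' -> sorted: 'adhmy'
Compare sorted forms: 'ggimp' != 'adhmy'
Anagram: No


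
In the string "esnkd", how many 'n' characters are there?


Input string: 'esnkd'
Target character: 'n'
Scan each position: s[2]='n'
Matches found at indices: 2
Total: 1


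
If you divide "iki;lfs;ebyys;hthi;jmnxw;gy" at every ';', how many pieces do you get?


Input string: 'iki;lfs;ebyys;hthi;jmnxw;gy'
Delimiter: ';'
Split result: 'iki', 'lfs', 'ebyys', 'hthi', 'jmnxw', 'gy'
Number of parts: 6


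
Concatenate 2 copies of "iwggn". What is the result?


Input string: 'iwggn'
Operation: repeat 2 times
Concatenation: 'iwggn' + 'iwggn'
Result: iwggniwggn


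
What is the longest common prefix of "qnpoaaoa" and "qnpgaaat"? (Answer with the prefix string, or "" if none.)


String 1: 'qnpoaaoa'
String 2: 'qnpgaaat'
Compare position by position:
pos 0: 'q' vs 'q' match
pos 1: 'n' vs 'n' match
pos 2: 'p' vs 'p' match
pos 3: 'o' vs 'g' differ -> stop
Longest common prefix: "qnp" (length 3)


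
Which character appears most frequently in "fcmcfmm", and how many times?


Input: 'fcmcfmm'
Operation: tally each character
Counts: 'c':2, 'f':2, 'm':3
Maximum: 'm' appears 3 times


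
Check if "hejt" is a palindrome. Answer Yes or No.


Input string: 'hejt'
Reversed: 'tjeh'
Compare pairs: s[0]='h' vs s[3]='t' (mismatch), s[1]='e' vs s[2]='j' (mismatch)
Palindrome: No


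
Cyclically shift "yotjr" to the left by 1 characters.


Input: 'yotjr', shift = 1
Operation: split at index 1 and swap parts
Front part s[0:1] = 'y'
Back part s[1:] = 'otjr'
Rotated = back + front = 'otjr' + 'y'
Result: otjry


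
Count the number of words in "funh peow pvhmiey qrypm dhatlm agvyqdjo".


Input string: 'funh peow pvhmiey qrypm dhatlm agvyqdjo'
Operation: split by spaces
Words found: 'funh', 'peow', 'pvhmiey', 'qrypm', 'dhatlm', 'agvyqdjo'
Word count: 6


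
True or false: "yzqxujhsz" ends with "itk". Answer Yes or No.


Input string: 'yzqxujhsz'
Suffix to check: 'itk'
Last 3 characters of input: 'hsz'
Match: False
Result: No


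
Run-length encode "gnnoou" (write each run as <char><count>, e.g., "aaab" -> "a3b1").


Input: 'gnnoou'
Operation: identify consecutive runs
Runs: 'g' -> g1, 'nn' -> n2, 'oo' -> o2, 'u' -> u1
Encoded: g1n2o2u1


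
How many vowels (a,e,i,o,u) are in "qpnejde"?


Input string: 'qpnejde'
Operation: count vowels (a, e, i, o, u)
Scan: s[0]='q', s[1]='p', s[2]='n', s[3]='e' (vowel), s[4]='j', s[5]='d', s[6]='e' (vowel)
Vowels found: 2
Result: 2


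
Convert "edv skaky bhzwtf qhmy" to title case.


Input string: 'edv skaky bhzwtf qhmy'
Operation: capitalize first letter of each word
Word transformations: 'edv'->'Edv', 'skaky'->'Skaky', 'bhzwtf'->'Bhzwtf', 'qhmy'->'Qhmy'
Result: Edv Skaky Bhzwtf Qhmy


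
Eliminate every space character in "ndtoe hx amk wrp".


Input string: 'ndtoe hx amk wrp'
Operation: remove all spaces
Words: 'ndtoe', 'hx', 'amk', 'wrp'
Join without spaces: ndtoehxamkwrp


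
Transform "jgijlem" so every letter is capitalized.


Input string: 'jgijlem'
Operation: convert each letter to uppercase
Mapping: 'j'->'J', 'g'->'G', 'i'->'I', 'j'->'J', 'l'->'L', 'e'->'E', 'm'->'M'
Result: JGIJLEM


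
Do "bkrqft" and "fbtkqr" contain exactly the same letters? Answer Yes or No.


String 1: 'bkrqft' -> sorted: 'bfkqrt'
String 2: 'fbtkqr' -> sorted: 'bfkqrt'
Compare sorted forms: 'bfkqrt' == 'bfkqrt'
Anagram: Yes


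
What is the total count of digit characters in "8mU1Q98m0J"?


Input string: '8mU1Q98m0J'
Operation: count digit characters (0-9)
Scan: '8'(digit), 'm', 'U', '1'(digit), 'Q', '9'(digit), '8'(digit), 'm', '0'(digit), 'J'
Digits found: 5
Result: 5


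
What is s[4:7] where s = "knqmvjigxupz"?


Input string: 'knqmvjigxupz'
Operation: slice [4:7]
Extract characters: s[4]='v', s[5]='j', s[6]='i'
Result: vji


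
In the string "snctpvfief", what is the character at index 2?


Input string: 'snctpvfief'
Operation: get character at index 2
Index mapping: s[0]='s', s[1]='n', s[2]='c'
Result: 'c'


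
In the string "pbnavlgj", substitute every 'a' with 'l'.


Input string: 'pbnavlgj'
Operation: replace 'a' with 'l'
Positions of 'a': 3
After replacement: pbnlvlgj


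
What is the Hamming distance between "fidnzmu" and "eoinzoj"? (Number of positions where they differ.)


String 1: 'fidnzmu'
String 2: 'eoinzoj'
Compare each position: pos 0: 'f'!='e', pos 1: 'i'!='o', pos 2: 'd'!='i', pos 3: 'n'=='n', pos 4: 'z'=='z', pos 5: 'm'!='o', pos 6: 'u'!='j'
Differing positions: 5
Hamming distance: 5


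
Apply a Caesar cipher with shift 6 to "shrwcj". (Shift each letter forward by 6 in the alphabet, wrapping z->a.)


Input: 'shrwcj', shift = 6
Operation: for each letter, (position + 6) mod 26
Mapping: 's'(18+6=24)->'y', 'h'(7+6=13)->'n', 'r'(17+6=23)->'x', 'w'(22+6=28, 28 mod 26=2)->'c', 'c'(2+6=8)->'i', 'j'(9+6=15)->'p'
Result: ynxcip


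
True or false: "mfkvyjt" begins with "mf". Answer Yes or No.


Input string: 'mfkvyjt'
Prefix to check: 'mf'
First 2 characters of input: 'mf'
Match: True
Result: Yes


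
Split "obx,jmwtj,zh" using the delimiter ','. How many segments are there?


Input string: 'obx,jmwtj,zh'
Delimiter: ','
Split result: 'obx', 'jmwtj', 'zh'
Number of parts: 3


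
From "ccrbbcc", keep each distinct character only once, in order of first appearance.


Input: 'ccrbbcc'
Operation: keep first occurrence of each character
Scan: s[0]='c' new -> keep; s[1]='c' seen -> skip; s[2]='r' new -> keep; s[3]='b' new -> keep; s[4]='b' seen -> skip; s[5]='c' seen -> skip; s[6]='c' seen -> skip
Result: crb


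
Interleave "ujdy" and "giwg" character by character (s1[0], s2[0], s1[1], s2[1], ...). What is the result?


String 1: 'ujdy'
String 2: 'giwg'
Operation: alternate characters
Pairs: 'u'+'g', 'j'+'i', 'd'+'w', 'y'+'g'
Result: ugjidwyg


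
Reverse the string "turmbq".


Input string: 'turmbq'
Operation: reverse character order
Original order: 't' -> 'u' -> 'r' -> 'm' -> 'b' -> 'q'
Reversed order: 'q' -> 'b' -> 'm' -> 'r' -> 'u' -> 't'
Result: qbmrut


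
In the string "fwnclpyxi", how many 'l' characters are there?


Input string: 'fwnclpyxi'
Target character: 'l'
Scan each position: s[4]='l'
Matches found at indices: 4
Total: 1


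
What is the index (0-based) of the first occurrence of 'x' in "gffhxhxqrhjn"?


Input string: 'gffhxhxqrhjn'
Target: 'x'
Scanning left to right: s[0]='g', s[1]='f', s[2]='f', s[3]='h', s[4]='x'
First match at index: 4


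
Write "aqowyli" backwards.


Input string: 'aqowyli'
Operation: reverse character order
Original order: 'a' -> 'q' -> 'o' -> 'w' -> 'y' -> 'l' -> 'i'
Reversed order: 'i' -> 'l' -> 'y' -> 'w' -> 'o' -> 'q' -> 'a'
Result: ilywoqa


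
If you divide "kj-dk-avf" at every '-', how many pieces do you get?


Input string: 'kj-dk-avf'
Delimiter: '-'
Split result: 'kj', 'dk', 'avf'
Number of parts: 3


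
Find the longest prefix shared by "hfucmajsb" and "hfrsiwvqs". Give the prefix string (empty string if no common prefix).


String 1: 'hfucmajsb'
String 2: 'hfrsiwvqs'
Compare position by position:
pos 0: 'h' vs 'h' match
pos 1: 'f' vs 'f' match
pos 2: 'u' vs 'r' differ -> stop
Longest common prefix: "hf" (length 2)


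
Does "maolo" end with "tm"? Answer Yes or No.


Input string: 'maolo'
Suffix to check: 'tm'
Last 2 characters of input: 'lo'
Match: False
Result: No


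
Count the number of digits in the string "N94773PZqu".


Input string: 'N94773PZqu'
Operation: count digit characters (0-9)
Scan: 'N', '9'(digit), '4'(digit), '7'(digit), '7'(digit), '3'(digit), 'P', 'Z', 'q', 'u'
Digits found: 5
Result: 5


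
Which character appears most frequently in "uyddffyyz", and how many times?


Input: 'uyddffyyz'
Operation: tally each character
Counts: 'd':2, 'f':2, 'u':1, 'y':3, 'z':1
Maximum: 'y' appears 3 times


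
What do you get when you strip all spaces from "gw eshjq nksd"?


Input string: 'gw eshjq nksd'
Operation: remove all spaces
Words: 'gw', 'eshjq', 'nksd'
Join without spaces: gweshjqnksd


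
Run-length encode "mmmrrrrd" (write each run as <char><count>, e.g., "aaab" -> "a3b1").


Input: 'mmmrrrrd'
Operation: identify consecutive runs
Runs: 'mmm' -> m3, 'rrrr' -> r4, 'd' -> d1
Encoded: m3r4d1


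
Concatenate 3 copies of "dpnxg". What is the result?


Input string: 'dpnxg'
Operation: repeat 3 times
Concatenation: 'dpnxg' + 'dpnxg' + 'dpnxg'
Result: dpnxgdpnxgdpnxg


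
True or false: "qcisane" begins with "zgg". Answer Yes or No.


Input string: 'qcisane'
Prefix to check: 'zgg'
First 3 characters of input: 'qci'
Match: False
Result: No


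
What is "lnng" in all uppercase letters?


Input string: 'lnng'
Operation: convert each letter to uppercase
Mapping: 'l'->'L', 'n'->'N', 'n'->'N', 'g'->'G'
Result: LNNG


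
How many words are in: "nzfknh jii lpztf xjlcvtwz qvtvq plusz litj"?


Input string: 'nzfknh jii lpztf xjlcvtwz qvtvq plusz litj'
Operation: split by spaces
Words found: 'nzfknh', 'jii', 'lpztf', 'xjlcvtwz', 'qvtvq', 'plusz', 'litj'
Word count: 7


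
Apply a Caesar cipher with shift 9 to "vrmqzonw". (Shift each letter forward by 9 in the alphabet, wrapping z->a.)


Input: 'vrmqzonw', shift = 9
Operation: for each letter, (position + 9) mod 26
Mapping: 'v'(21+9=30, 30 mod 26=4)->'e', 'r'(17+9=26, 26 mod 26=0)->'a', 'm'(12+9=21)->'v', 'q'(16+9=25)->'z', 'z'(25+9=34, 34 mod 26=8)->'i', 'o'(14+9=23)->'x', 'n'(13+9=22)->'w', 'w'(22+9=31, 31 mod 26=5)->'f'
Result: eavzixwf


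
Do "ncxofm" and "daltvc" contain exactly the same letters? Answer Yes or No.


String 1: 'ncxofm' -> sorted: 'cfmnox'
String 2: 'daltvc' -> sorted: 'acdltv'
Compare sorted forms: 'cfmnox' != 'acdltv'
Anagram: No


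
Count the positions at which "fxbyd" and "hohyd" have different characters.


String 1: 'fxbyd'
String 2: 'hohyd'
Compare each position: pos 0: 'f'!='h', pos 1: 'x'!='o', pos 2: 'b'!='h', pos 3: 'y'=='y', pos 4: 'd'=='d'
Differing positions: 3
Hamming distance: 3


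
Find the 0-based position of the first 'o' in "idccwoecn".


Input string: 'idccwoecn'
Target: 'o'
Scanning left to right: s[0]='i', s[1]='d', s[2]='c', s[3]='c', s[4]='w', s[5]='o'
First match at index: 5


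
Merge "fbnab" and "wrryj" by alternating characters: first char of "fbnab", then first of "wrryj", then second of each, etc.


String 1: 'fbnab'
String 2: 'wrryj'
Operation: alternate characters
Pairs: 'f'+'w', 'b'+'r', 'n'+'r', 'a'+'y', 'b'+'j'
Result: fwbrnraybj


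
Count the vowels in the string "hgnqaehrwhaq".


Input string: 'hgnqaehrwhaq'
Operation: count vowels (a, e, i, o, u)
Scan: s[0]='h', s[1]='g', s[2]='n', s[3]='q', s[4]='a' (vowel), s[5]='e' (vowel), s[6]='h', s[7]='r', s[8]='w', s[9]='h', s[10]='a' (vowel), s[11]='q'
Vowels found: 3
Result: 3


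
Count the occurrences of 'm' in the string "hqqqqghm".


Input string: 'hqqqqghm'
Target character: 'm'
Scan each position: s[7]='m'
Matches found at indices: 7
Total: 1


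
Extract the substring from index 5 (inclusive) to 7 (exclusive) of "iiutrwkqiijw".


Input string: 'iiutrwkqiijw'
Operation: slice [5:7]
Extract characters: s[5]='w', s[6]='k'
Result: wk


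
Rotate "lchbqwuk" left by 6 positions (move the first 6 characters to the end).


Input: 'lchbqwuk', shift = 6
Operation: split at index 6 and swap parts
Front part s[0:6] = 'lchbqw'
Back part s[6:] = 'uk'
Rotated = back + front = 'uk' + 'lchbqw'
Result: uklchbqw


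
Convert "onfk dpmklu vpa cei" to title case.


Input string: 'onfk dpmklu vpa cei'
Operation: capitalize first letter of each word
Word transformations: 'onfk'->'Onfk', 'dpmklu'->'Dpmklu', 'vpa'->'Vpa', 'cei'->'Cei'
Result: Onfk Dpmklu Vpa Cei


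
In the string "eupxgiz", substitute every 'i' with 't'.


Input string: 'eupxgiz'
Operation: replace 'i' with 't'
Positions of 'i': 5
After replacement: eupxgtz


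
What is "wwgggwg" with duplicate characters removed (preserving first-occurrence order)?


Input: 'wwgggwg'
Operation: keep first occurrence of each character
Scan: s[0]='w' new -> keep; s[1]='w' seen -> skip; s[2]='g' new -> keep; s[3]='g' seen -> skip; s[4]='g' seen -> skip; s[5]='w' seen -> skip; s[6]='g' seen -> skip
Result: wg


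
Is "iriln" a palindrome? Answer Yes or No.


Input string: 'iriln'
Reversed: 'nliri'
Compare pairs: s[0]='i' vs s[4]='n' (mismatch), s[1]='r' vs s[3]='l' (mismatch)
Palindrome: No


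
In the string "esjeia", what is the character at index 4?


Input string: 'esjeia'
Operation: get character at index 4
Index mapping: s[0]='e', s[1]='s', s[2]='j', s[3]='e', s[4]='i'
Result: 'i'


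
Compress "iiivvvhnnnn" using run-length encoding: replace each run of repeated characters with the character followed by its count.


Input: 'iiivvvhnnnn'
Operation: identify consecutive runs
Runs: 'iii' -> i3, 'vvv' -> v3, 'h' -> h1, 'nnnn' -> n4
Encoded: i3v3h1n4


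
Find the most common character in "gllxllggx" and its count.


Input: 'gllxllggx'
Operation: tally each character
Counts: 'g':3, 'l':4, 'x':2
Maximum: 'l' appears 4 times


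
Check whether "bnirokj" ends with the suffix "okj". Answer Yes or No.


Input string: 'bnirokj'
Suffix to check: 'okj'
Last 3 characters of input: 'okj'
Match: True
Result: Yes


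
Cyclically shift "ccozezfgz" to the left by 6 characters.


Input: 'ccozezfgz', shift = 6
Operation: split at index 6 and swap parts
Front part s[0:6] = 'ccozez'
Back part s[6:] = 'fgz'
Rotated = back + front = 'fgz' + 'ccozez'
Result: fgzccozez


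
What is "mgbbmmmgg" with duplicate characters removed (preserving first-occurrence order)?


Input: 'mgbbmmmgg'
Operation: keep first occurrence of each character
Scan: s[0]='m' new -> keep; s[1]='g' new -> keep; s[2]='b' new -> keep; s[3]='b' seen -> skip; s[4]='m' seen -> skip; s[5]='m' seen -> skip; s[6]='m' seen -> skip; s[7]='g' seen -> skip; s[8]='g' seen -> skip
Result: mgb


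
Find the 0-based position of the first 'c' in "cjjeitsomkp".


Input string: 'cjjeitsomkp'
Target: 'c'
Scanning left to right: s[0]='c'
First match at index: 0


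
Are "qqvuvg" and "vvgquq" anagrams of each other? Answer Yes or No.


String 1: 'qqvuvg' -> sorted: 'gqquvv'
String 2: 'vvgquq' -> sorted: 'gqquvv'
Compare sorted forms: 'gqquvv' == 'gqquvv'
Anagram: Yes


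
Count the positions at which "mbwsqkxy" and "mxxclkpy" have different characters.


String 1: 'mbwsqkxy'
String 2: 'mxxclkpy'
Compare each position: pos 0: 'm'=='m', pos 1: 'b'!='x', pos 2: 'w'!='x', pos 3: 's'!='c', pos 4: 'q'!='l', pos 5: 'k'=='k', pos 6: 'x'!='p', pos 7: 'y'=='y'
Differing positions: 5
Hamming distance: 5


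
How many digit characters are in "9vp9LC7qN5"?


Input string: '9vp9LC7qN5'
Operation: count digit characters (0-9)
Scan: '9'(digit), 'v', 'p', '9'(digit), 'L', 'C', '7'(digit), 'q', 'N', '5'(digit)
Digits found: 4
Result: 4


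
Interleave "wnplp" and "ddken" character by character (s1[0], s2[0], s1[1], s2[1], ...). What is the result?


String 1: 'wnplp'
String 2: 'ddken'
Operation: alternate characters
Pairs: 'w'+'d', 'n'+'d', 'p'+'k', 'l'+'e', 'p'+'n'
Result: wdndpklepn


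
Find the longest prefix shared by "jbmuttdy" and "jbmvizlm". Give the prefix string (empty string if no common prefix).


String 1: 'jbmuttdy'
String 2: 'jbmvizlm'
Compare position by position:
pos 0: 'j' vs 'j' match
pos 1: 'b' vs 'b' match
pos 2: 'm' vs 'm' match
pos 3: 'u' vs 'v' differ -> stop
Longest common prefix: "jbm" (length 3)


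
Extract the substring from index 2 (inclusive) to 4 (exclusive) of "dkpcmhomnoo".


Input string: 'dkpcmhomnoo'
Operation: slice [2:4]
Extract characters: s[2]='p', s[3]='c'
Result: pc


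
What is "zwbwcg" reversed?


Input string: 'zwbwcg'
Operation: reverse character order
Original order: 'z' -> 'w' -> 'b' -> 'w' -> 'c' -> 'g'
Reversed order: 'g' -> 'c' -> 'w' -> 'b' -> 'w' -> 'z'
Result: gcwbwz


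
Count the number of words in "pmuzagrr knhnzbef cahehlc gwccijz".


Input string: 'pmuzagrr knhnzbef cahehlc gwccijz'
Operation: split by spaces
Words found: 'pmuzagrr', 'knhnzbef', 'cahehlc', 'gwccijz'
Word count: 4


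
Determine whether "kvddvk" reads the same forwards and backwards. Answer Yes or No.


Input string: 'kvddvk'
Reversed: 'kvddvk'
Compare pairs: s[0]='k' vs s[5]='k' (match), s[1]='v' vs s[4]='v' (match), s[2]='d' vs s[3]='d' (match)
Palindrome: Yes


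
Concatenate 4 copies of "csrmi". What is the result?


Input string: 'csrmi'
Operation: repeat 4 times
Concatenation: 'csrmi' + 'csrmi' + 'csrmi' + 'csrmi'
Result: csrmicsrmicsrmicsrmi


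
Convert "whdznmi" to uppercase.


Input string: 'whdznmi'
Operation: convert each letter to uppercase
Mapping: 'w'->'W', 'h'->'H', 'd'->'D', 'z'->'Z', 'n'->'N', 'm'->'M', 'i'->'I'
Result: WHDZNMI


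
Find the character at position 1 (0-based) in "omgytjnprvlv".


Input string: 'omgytjnprvlv'
Operation: get character at index 1
Index mapping: s[0]='o', s[1]='m'
Result: 'm'


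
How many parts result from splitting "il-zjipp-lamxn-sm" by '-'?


Input string: 'il-zjipp-lamxn-sm'
Delimiter: '-'
Split result: 'il', 'zjipp', 'lamxn', 'sm'
Number of parts: 4


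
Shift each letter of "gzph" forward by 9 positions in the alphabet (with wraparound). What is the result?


Input: 'gzph', shift = 9
Operation: for each letter, (position + 9) mod 26
Mapping: 'g'(6+9=15)->'p', 'z'(25+9=34, 34 mod 26=8)->'i', 'p'(15+9=24)->'y', 'h'(7+9=16)->'q'
Result: piyq


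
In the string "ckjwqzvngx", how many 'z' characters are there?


Input string: 'ckjwqzvngx'
Target character: 'z'
Scan each position: s[5]='z'
Matches found at indices: 5
Total: 1


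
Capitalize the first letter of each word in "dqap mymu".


Input string: 'dqap mymu'
Operation: capitalize first letter of each word
Word transformations: 'dqap'->'Dqap', 'mymu'->'Mymu'
Result: Dqap Mymu


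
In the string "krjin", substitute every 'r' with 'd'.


Input string: 'krjin'
Operation: replace 'r' with 'd'
Positions of 'r': 1
After replacement: kdjin


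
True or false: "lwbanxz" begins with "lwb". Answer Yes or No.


Input string: 'lwbanxz'
Prefix to check: 'lwb'
First 3 characters of input: 'lwb'
Match: True
Result: Yes


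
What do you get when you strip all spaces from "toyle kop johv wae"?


Input string: 'toyle kop johv wae'
Operation: remove all spaces
Words: 'toyle', 'kop', 'johv', 'wae'
Join without spaces: toylekopjohvwae


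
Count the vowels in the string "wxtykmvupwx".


Input string: 'wxtykmvupwx'
Operation: count vowels (a, e, i, o, u)
Scan: s[0]='w', s[1]='x', s[2]='t', s[3]='y', s[4]='k', s[5]='m', s[6]='v', s[7]='u' (vowel), s[8]='p', s[9]='w', s[10]='x'
Vowels found: 1
Result: 1


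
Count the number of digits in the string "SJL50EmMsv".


Input string: 'SJL50EmMsv'
Operation: count digit characters (0-9)
Scan: 'S', 'J', 'L', '5'(digit), '0'(digit), 'E', 'm', 'M', 's', 'v'
Digits found: 2
Result: 2


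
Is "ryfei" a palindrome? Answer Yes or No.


Input string: 'ryfei'
Reversed: 'iefyr'
Compare pairs: s[0]='r' vs s[4]='i' (mismatch), s[1]='y' vs s[3]='e' (mismatch)
Palindrome: No


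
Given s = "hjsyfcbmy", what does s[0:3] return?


Input string: 'hjsyfcbmy'
Operation: slice [0:3]
Extract characters: s[0]='h', s[1]='j', s[2]='s'
Result: hjs


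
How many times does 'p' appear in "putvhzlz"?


Input string: 'putvhzlz'
Target character: 'p'
Scan each position: s[0]='p'
Matches found at indices: 0
Total: 1


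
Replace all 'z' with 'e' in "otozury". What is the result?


Input string: 'otozury'
Operation: replace 'z' with 'e'
Positions of 'z': 3
After replacement: otoeury


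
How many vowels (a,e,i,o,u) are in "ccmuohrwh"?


Input string: 'ccmuohrwh'
Operation: count vowels (a, e, i, o, u)
Scan: s[0]='c', s[1]='c', s[2]='m', s[3]='u' (vowel), s[4]='o' (vowel), s[5]='h', s[6]='r', s[7]='w', s[8]='h'
Vowels found: 2
Result: 2


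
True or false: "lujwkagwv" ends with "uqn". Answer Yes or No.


Input string: 'lujwkagwv'
Suffix to check: 'uqn'
Last 3 characters of input: 'gwv'
Match: False
Result: No


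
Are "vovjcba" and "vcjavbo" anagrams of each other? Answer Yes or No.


String 1: 'vovjcba' -> sorted: 'abcjovv'
String 2: 'vcjavbo' -> sorted: 'abcjovv'
Compare sorted forms: 'abcjovv' == 'abcjovv'
Anagram: Yes


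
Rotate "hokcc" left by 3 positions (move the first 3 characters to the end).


Input: 'hokcc', shift = 3
Operation: split at index 3 and swap parts
Front part s[0:3] = 'hok'
Back part s[3:] = 'cc'
Rotated = back + front = 'cc' + 'hok'
Result: cchok


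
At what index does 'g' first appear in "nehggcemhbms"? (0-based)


Input string: 'nehggcemhbms'
Target: 'g'
Scanning left to right: s[0]='n', s[1]='e', s[2]='h', s[3]='g'
First match at index: 3


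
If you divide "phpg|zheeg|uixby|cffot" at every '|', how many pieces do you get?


Input string: 'phpg|zheeg|uixby|cffot'
Delimiter: '|'
Split result: 'phpg', 'zheeg', 'uixby', 'cffot'
Number of parts: 4


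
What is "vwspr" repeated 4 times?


Input string: 'vwspr'
Operation: repeat 4 times
Concatenation: 'vwspr' + 'vwspr' + 'vwspr' + 'vwspr'
Result: vwsprvwsprvwsprvwspr


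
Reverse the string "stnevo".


Input string: 'stnevo'
Operation: reverse character order
Original order: 's' -> 't' -> 'n' -> 'e' -> 'v' -> 'o'
Reversed order: 'o' -> 'v' -> 'e' -> 'n' -> 't' -> 's'
Result: ovents


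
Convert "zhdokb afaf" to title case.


Input string: 'zhdokb afaf'
Operation: capitalize first letter of each word
Word transformations: 'zhdokb'->'Zhdokb', 'afaf'->'Afaf'
Result: Zhdokb Afaf


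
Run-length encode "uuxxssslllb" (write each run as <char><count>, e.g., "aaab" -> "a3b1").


Input: 'uuxxssslllb'
Operation: identify consecutive runs
Runs: 'uu' -> u2, 'xx' -> x2, 'sss' -> s3, 'lll' -> l3, 'b' -> b1
Encoded: u2x2s3l3b1


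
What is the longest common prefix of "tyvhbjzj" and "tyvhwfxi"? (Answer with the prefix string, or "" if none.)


String 1: 'tyvhbjzj'
String 2: 'tyvhwfxi'
Compare position by position:
pos 0: 't' vs 't' match
pos 1: 'y' vs 'y' match
pos 2: 'v' vs 'v' match
pos 3: 'h' vs 'h' match
pos 4: 'b' vs 'w' differ -> stop
Longest common prefix: "tyvh" (length 4)


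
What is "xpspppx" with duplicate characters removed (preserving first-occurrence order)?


Input: 'xpspppx'
Operation: keep first occurrence of each character
Scan: s[0]='x' new -> keep; s[1]='p' new -> keep; s[2]='s' new -> keep; s[3]='p' seen -> skip; s[4]='p' seen -> skip; s[5]='p' seen -> skip; s[6]='x' seen -> skip
Result: xps


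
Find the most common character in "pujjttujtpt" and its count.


Input: 'pujjttujtpt'
Operation: tally each character
Counts: 'j':3, 'p':2, 't':4, 'u':2
Maximum: 't' appears 4 times


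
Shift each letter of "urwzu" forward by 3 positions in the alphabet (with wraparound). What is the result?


Input: 'urwzu', shift = 3
Operation: for each letter, (position + 3) mod 26
Mapping: 'u'(20+3=23)->'x', 'r'(17+3=20)->'u', 'w'(22+3=25)->'z', 'z'(25+3=28, 28 mod 26=2)->'c', 'u'(20+3=23)->'x'
Result: xuzcx


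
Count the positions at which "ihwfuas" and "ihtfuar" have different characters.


String 1: 'ihwfuas'
String 2: 'ihtfuar'
Compare each position: pos 0: 'i'=='i', pos 1: 'h'=='h', pos 2: 'w'!='t', pos 3: 'f'=='f', pos 4: 'u'=='u', pos 5: 'a'=='a', pos 6: 's'!='r'
Differing positions: 2
Hamming distance: 2


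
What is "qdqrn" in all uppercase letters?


Input string: 'qdqrn'
Operation: convert each letter to uppercase
Mapping: 'q'->'Q', 'd'->'D', 'q'->'Q', 'r'->'R', 'n'->'N'
Result: QDQRN


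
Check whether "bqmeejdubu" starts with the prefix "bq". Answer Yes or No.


Input string: 'bqmeejdubu'
Prefix to check: 'bq'
First 2 characters of input: 'bq'
Match: True
Result: Yes


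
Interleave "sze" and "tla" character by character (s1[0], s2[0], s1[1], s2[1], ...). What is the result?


String 1: 'sze'
String 2: 'tla'
Operation: alternate characters
Pairs: 's'+'t', 'z'+'l', 'e'+'a'
Result: stzlea


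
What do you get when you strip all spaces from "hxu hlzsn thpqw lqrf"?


Input string: 'hxu hlzsn thpqw lqrf'
Operation: remove all spaces
Words: 'hxu', 'hlzsn', 'thpqw', 'lqrf'
Join without spaces: hxuhlzsnthpqwlqrf


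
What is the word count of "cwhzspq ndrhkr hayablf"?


Input string: 'cwhzspq ndrhkr hayablf'
Operation: split by spaces
Words found: 'cwhzspq', 'ndrhkr', 'hayablf'
Word count: 3


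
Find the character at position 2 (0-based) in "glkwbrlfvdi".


Input string: 'glkwbrlfvdi'
Operation: get character at index 2
Index mapping: s[0]='g', s[1]='l', s[2]='k'
Result: 'k'


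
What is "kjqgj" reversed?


Input string: 'kjqgj'
Operation: reverse character order
Original order: 'k' -> 'j' -> 'q' -> 'g' -> 'j'
Reversed order: 'j' -> 'g' -> 'q' -> 'j' -> 'k'
Result: jgqjk


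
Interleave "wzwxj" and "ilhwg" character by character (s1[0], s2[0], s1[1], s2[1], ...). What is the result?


String 1: 'wzwxj'
String 2: 'ilhwg'
Operation: alternate characters
Pairs: 'w'+'i', 'z'+'l', 'w'+'h', 'x'+'w', 'j'+'g'
Result: wizlwhxwjg


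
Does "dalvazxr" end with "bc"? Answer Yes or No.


Input string: 'dalvazxr'
Suffix to check: 'bc'
Last 2 characters of input: 'xr'
Match: False
Result: No


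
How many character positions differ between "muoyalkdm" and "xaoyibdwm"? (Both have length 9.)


String 1: 'muoyalkdm'
String 2: 'xaoyibdwm'
Compare each position: pos 0: 'm'!='x', pos 1: 'u'!='a', pos 2: 'o'=='o', pos 3: 'y'=='y', pos 4: 'a'!='i', pos 5: 'l'!='b', pos 6: 'k'!='d', pos 7: 'd'!='w', pos 8: 'm'=='m'
Differing positions: 6
Hamming distance: 6


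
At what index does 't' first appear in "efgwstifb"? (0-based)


Input string: 'efgwstifb'
Target: 't'
Scanning left to right: s[0]='e', s[1]='f', s[2]='g', s[3]='w', s[4]='s', s[5]='t'
First match at index: 5


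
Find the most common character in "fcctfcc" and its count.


Input: 'fcctfcc'
Operation: tally each character
Counts: 'c':4, 'f':2, 't':1
Maximum: 'c' appears 4 times


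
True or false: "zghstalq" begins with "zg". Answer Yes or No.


Input string: 'zghstalq'
Prefix to check: 'zg'
First 2 characters of input: 'zg'
Match: True
Result: Yes


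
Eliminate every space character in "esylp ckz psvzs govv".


Input string: 'esylp ckz psvzs govv'
Operation: remove all spaces
Words: 'esylp', 'ckz', 'psvzs', 'govv'
Join without spaces: esylpckzpsvzsgovv


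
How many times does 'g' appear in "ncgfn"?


Input string: 'ncgfn'
Target character: 'g'
Scan each position: s[2]='g'
Matches found at indices: 2
Total: 1


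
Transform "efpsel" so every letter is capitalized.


Input string: 'efpsel'
Operation: convert each letter to uppercase
Mapping: 'e'->'E', 'f'->'F', 'p'->'P', 's'->'S', 'e'->'E', 'l'->'L'
Result: EFPSEL


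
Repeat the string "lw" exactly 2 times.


Input string: 'lw'
Operation: repeat 2 times
Concatenation: 'lw' + 'lw'
Result: lwlw


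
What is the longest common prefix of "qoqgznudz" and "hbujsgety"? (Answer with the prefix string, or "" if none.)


String 1: 'qoqgznudz'
String 2: 'hbujsgety'
Compare position by position:
pos 0: 'q' vs 'h' differ -> stop
Longest common prefix: "" (length 0)


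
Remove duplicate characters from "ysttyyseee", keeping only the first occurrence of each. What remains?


Input: 'ysttyyseee'
Operation: keep first occurrence of each character
Scan: s[0]='y' new -> keep; s[1]='s' new -> keep; s[2]='t' new -> keep; s[3]='t' seen -> skip; s[4]='y' seen -> skip; s[5]='y' seen -> skip; s[6]='s' seen -> skip; s[7]='e' new -> keep; s[8]='e' seen -> skip; s[9]='e' seen -> skip
Result: yste


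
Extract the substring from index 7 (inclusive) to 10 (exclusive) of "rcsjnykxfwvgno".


Input string: 'rcsjnykxfwvgno'
Operation: slice [7:10]
Extract characters: s[7]='x', s[8]='f', s[9]='w'
Result: xfw


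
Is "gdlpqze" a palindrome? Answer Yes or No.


Input string: 'gdlpqze'
Reversed: 'ezqpldg'
Compare pairs: s[0]='g' vs s[6]='e' (mismatch), s[1]='d' vs s[5]='z' (mismatch), s[2]='l' vs s[4]='q' (mismatch)
Palindrome: No


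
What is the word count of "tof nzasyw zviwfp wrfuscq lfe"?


Input string: 'tof nzasyw zviwfp wrfuscq lfe'
Operation: split by spaces
Words found: 'tof', 'nzasyw', 'zviwfp', 'wrfuscq', 'lfe'
Word count: 5


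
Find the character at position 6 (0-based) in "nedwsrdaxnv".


Input string: 'nedwsrdaxnv'
Operation: get character at index 6
Index mapping: s[0]='n', s[1]='e', s[2]='d', s[3]='w', s[4]='s', s[5]='r', s[6]='d'
Result: 'd'


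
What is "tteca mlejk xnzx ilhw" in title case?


Input string: 'tteca mlejk xnzx ilhw'
Operation: capitalize first letter of each word
Word transformations: 'tteca'->'Tteca', 'mlejk'->'Mlejk', 'xnzx'->'Xnzx', 'ilhw'->'Ilhw'
Result: Tteca Mlejk Xnzx Ilhw


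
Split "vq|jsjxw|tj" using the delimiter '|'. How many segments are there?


Input string: 'vq|jsjxw|tj'
Delimiter: '|'
Split result: 'vq', 'jsjxw', 'tj'
Number of parts: 3


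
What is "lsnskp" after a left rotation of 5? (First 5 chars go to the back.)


Input: 'lsnskp', shift = 5
Operation: split at index 5 and swap parts
Front part s[0:5] = 'lsnsk'
Back part s[5:] = 'p'
Rotated = back + front = 'p' + 'lsnsk'
Result: plsnsk


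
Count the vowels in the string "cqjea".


Input string: 'cqjea'
Operation: count vowels (a, e, i, o, u)
Scan: s[0]='c', s[1]='q', s[2]='j', s[3]='e' (vowel), s[4]='a' (vowel)
Vowels found: 2
Result: 2
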